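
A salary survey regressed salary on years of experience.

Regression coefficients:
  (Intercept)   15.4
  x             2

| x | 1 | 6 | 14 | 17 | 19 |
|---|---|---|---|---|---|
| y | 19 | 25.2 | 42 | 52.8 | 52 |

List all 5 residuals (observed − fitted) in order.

x=1: ŷ = 15.4 + 2·1 = 17.4; e = 19 − 17.4 = 1.6
x=6: ŷ = 15.4 + 2·6 = 27.4; e = 25.2 − 27.4 = -2.2
x=14: ŷ = 15.4 + 2·14 = 43.4; e = 42 − 43.4 = -1.4
x=17: ŷ = 15.4 + 2·17 = 49.4; e = 52.8 − 49.4 = 3.4
x=19: ŷ = 15.4 + 2·19 = 53.4; e = 52 − 53.4 = -1.4

1.6, -2.2, -1.4, 3.4, -1.4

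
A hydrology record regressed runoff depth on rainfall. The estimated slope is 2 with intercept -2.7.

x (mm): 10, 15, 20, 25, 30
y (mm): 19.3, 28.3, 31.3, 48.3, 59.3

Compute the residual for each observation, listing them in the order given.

x=10: ŷ = -2.7 + 2·10 = 17.3; e = 19.3 − 17.3 = 2
x=15: ŷ = -2.7 + 2·15 = 27.3; e = 28.3 − 27.3 = 1
x=20: ŷ = -2.7 + 2·20 = 37.3; e = 31.3 − 37.3 = -6
x=25: ŷ = -2.7 + 2·25 = 47.3; e = 48.3 − 47.3 = 1
x=30: ŷ = -2.7 + 2·30 = 57.3; e = 59.3 − 57.3 = 2

2, 1, -6, 1, 2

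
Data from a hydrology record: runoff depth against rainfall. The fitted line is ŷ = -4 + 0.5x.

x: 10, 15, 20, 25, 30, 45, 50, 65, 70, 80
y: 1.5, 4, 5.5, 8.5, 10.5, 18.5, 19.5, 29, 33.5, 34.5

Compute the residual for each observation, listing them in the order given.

x=10: ŷ = -4 + 0.5·10 = 1; r = 1.5 − 1 = 0.5
x=15: ŷ = -4 + 0.5·15 = 3.5; r = 4 − 3.5 = 0.5
x=20: ŷ = -4 + 0.5·20 = 6; r = 5.5 − 6 = -0.5
x=25: ŷ = -4 + 0.5·25 = 8.5; r = 8.5 − 8.5 = 0
x=30: ŷ = -4 + 0.5·30 = 11; r = 10.5 − 11 = -0.5
x=45: ŷ = -4 + 0.5·45 = 18.5; r = 18.5 − 18.5 = 0
x=50: ŷ = -4 + 0.5·50 = 21; r = 19.5 − 21 = -1.5
x=65: ŷ = -4 + 0.5·65 = 28.5; r = 29 − 28.5 = 0.5
x=70: ŷ = -4 + 0.5·70 = 31; r = 33.5 − 31 = 2.5
x=80: ŷ = -4 + 0.5·80 = 36; r = 34.5 − 36 = -1.5

0.5, 0.5, -0.5, 0, -0.5, 0, -1.5, 0.5, 2.5, -1.5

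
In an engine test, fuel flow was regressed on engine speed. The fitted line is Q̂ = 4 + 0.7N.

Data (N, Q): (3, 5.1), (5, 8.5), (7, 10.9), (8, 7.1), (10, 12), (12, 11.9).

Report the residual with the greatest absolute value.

r = -2.5

N=3: Q̂ = 4 + 0.7·3 = 6.1; r = 5.1 − 6.1 = -1
N=5: Q̂ = 4 + 0.7·5 = 7.5; r = 8.5 − 7.5 = 1
N=7: Q̂ = 4 + 0.7·7 = 8.9; r = 10.9 − 8.9 = 2
N=8: Q̂ = 4 + 0.7·8 = 9.6; r = 7.1 − 9.6 = -2.5
N=10: Q̂ = 4 + 0.7·10 = 11; r = 12 − 11 = 1
N=12: Q̂ = 4 + 0.7·12 = 12.4; r = 11.9 − 12.4 = -0.5
Largest |r| is 2.5 at N = 8, residual -2.5.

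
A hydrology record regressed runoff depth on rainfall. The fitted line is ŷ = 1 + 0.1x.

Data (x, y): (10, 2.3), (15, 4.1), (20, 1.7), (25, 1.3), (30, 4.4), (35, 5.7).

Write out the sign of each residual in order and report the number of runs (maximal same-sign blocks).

3 runs

x=10: ŷ = 1 + 0.1·10 = 2; r = 2.3 − 2 = 0.3
x=15: ŷ = 1 + 0.1·15 = 2.5; r = 4.1 − 2.5 = 1.6
x=20: ŷ = 1 + 0.1·20 = 3; r = 1.7 − 3 = -1.3
x=25: ŷ = 1 + 0.1·25 = 3.5; r = 1.3 − 3.5 = -2.2
x=30: ŷ = 1 + 0.1·30 = 4; r = 4.4 − 4 = 0.4
x=35: ŷ = 1 + 0.1·35 = 4.5; r = 5.7 − 4.5 = 1.2
Signs: + + − − + +
Runs: +×2, −×2, +×2 → 3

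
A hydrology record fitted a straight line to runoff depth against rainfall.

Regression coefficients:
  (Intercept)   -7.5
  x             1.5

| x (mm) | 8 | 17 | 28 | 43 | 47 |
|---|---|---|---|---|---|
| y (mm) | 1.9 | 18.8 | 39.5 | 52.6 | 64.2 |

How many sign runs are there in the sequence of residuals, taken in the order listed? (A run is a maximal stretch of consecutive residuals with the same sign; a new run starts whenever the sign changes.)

x=8: ŷ = -7.5 + 1.5·8 = 4.5; r = 1.9 − 4.5 = -2.6
x=17: ŷ = -7.5 + 1.5·17 = 18; r = 18.8 − 18 = 0.8
x=28: ŷ = -7.5 + 1.5·28 = 34.5; r = 39.5 − 34.5 = 5
x=43: ŷ = -7.5 + 1.5·43 = 57; r = 52.6 − 57 = -4.4
x=47: ŷ = -7.5 + 1.5·47 = 63; r = 64.2 − 63 = 1.2
Signs: − + + − +
Runs: −×1, +×2, −×1, +×1 → 4

4 runs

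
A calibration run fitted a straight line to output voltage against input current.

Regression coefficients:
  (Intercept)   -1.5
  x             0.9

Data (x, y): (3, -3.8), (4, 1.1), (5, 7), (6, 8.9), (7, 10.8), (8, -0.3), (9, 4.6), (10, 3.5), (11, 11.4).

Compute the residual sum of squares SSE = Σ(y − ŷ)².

x=3: ŷ = -1.5 + 0.9·3 = 1.2; r = -3.8 − 1.2 = -5
x=4: ŷ = -1.5 + 0.9·4 = 2.1; r = 1.1 − 2.1 = -1
x=5: ŷ = -1.5 + 0.9·5 = 3; r = 7 − 3 = 4
x=6: ŷ = -1.5 + 0.9·6 = 3.9; r = 8.9 − 3.9 = 5
x=7: ŷ = -1.5 + 0.9·7 = 4.8; r = 10.8 − 4.8 = 6
x=8: ŷ = -1.5 + 0.9·8 = 5.7; r = -0.3 − 5.7 = -6
x=9: ŷ = -1.5 + 0.9·9 = 6.6; r = 4.6 − 6.6 = -2
x=10: ŷ = -1.5 + 0.9·10 = 7.5; r = 3.5 − 7.5 = -4
x=11: ŷ = -1.5 + 0.9·11 = 8.4; r = 11.4 − 8.4 = 3
SSE = 25 + 1 + 16 + 25 + 36 + 36 + 4 + 16 + 9 = 168

SSE = 168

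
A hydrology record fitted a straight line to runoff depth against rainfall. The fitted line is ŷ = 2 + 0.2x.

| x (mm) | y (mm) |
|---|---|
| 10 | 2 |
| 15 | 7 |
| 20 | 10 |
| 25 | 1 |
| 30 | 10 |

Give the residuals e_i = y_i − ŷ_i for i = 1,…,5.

x=10: ŷ = 2 + 0.2·10 = 4; e = 2 − 4 = -2
x=15: ŷ = 2 + 0.2·15 = 5; e = 7 − 5 = 2
x=20: ŷ = 2 + 0.2·20 = 6; e = 10 − 6 = 4
x=25: ŷ = 2 + 0.2·25 = 7; e = 1 − 7 = -6
x=30: ŷ = 2 + 0.2·30 = 8; e = 10 − 8 = 2

-2, 2, 4, -6, 2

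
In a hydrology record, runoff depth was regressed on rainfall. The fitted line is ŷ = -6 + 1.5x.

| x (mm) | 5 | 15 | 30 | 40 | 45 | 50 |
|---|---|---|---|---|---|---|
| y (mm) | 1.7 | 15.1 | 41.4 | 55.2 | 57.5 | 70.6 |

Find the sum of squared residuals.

x=5: ŷ = -6 + 1.5·5 = 1.5; e = 1.7 − 1.5 = 0.2
x=15: ŷ = -6 + 1.5·15 = 16.5; e = 15.1 − 16.5 = -1.4
x=30: ŷ = -6 + 1.5·30 = 39; e = 41.4 − 39 = 2.4
x=40: ŷ = -6 + 1.5·40 = 54; e = 55.2 − 54 = 1.2
x=45: ŷ = -6 + 1.5·45 = 61.5; e = 57.5 − 61.5 = -4
x=50: ŷ = -6 + 1.5·50 = 69; e = 70.6 − 69 = 1.6
SSE = 0.04 + 1.96 + 5.76 + 1.44 + 16 + 2.56 = 27.76

SSE = 27.76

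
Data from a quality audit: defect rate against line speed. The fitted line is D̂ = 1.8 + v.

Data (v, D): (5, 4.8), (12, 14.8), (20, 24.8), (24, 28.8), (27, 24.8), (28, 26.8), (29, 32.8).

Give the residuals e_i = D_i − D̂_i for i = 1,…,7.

-2, 1, 3, 3, -4, -3, 2

v=5: D̂ = 1.8 + 5 = 6.8; e = 4.8 − 6.8 = -2
v=12: D̂ = 1.8 + 12 = 13.8; e = 14.8 − 13.8 = 1
v=20: D̂ = 1.8 + 20 = 21.8; e = 24.8 − 21.8 = 3
v=24: D̂ = 1.8 + 24 = 25.8; e = 28.8 − 25.8 = 3
v=27: D̂ = 1.8 + 27 = 28.8; e = 24.8 − 28.8 = -4
v=28: D̂ = 1.8 + 28 = 29.8; e = 26.8 − 29.8 = -3
v=29: D̂ = 1.8 + 29 = 30.8; e = 32.8 − 30.8 = 2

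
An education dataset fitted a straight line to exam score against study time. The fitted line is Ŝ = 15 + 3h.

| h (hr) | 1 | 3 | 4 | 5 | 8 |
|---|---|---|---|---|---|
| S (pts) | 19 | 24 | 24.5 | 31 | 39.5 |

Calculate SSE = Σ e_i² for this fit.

SSE = 8.5

h=1: Ŝ = 15 + 3·1 = 18; e = 19 − 18 = 1
h=3: Ŝ = 15 + 3·3 = 24; e = 24 − 24 = 0
h=4: Ŝ = 15 + 3·4 = 27; e = 24.5 − 27 = -2.5
h=5: Ŝ = 15 + 3·5 = 30; e = 31 − 30 = 1
h=8: Ŝ = 15 + 3·8 = 39; e = 39.5 − 39 = 0.5
SSE = 1 + 0 + 6.25 + 1 + 0.25 = 8.5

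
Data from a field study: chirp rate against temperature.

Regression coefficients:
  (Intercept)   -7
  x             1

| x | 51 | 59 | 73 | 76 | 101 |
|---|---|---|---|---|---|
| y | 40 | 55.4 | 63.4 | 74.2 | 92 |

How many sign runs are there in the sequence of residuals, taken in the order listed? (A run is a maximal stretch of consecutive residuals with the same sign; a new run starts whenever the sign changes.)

5 runs

x=51: ŷ = -7 + 51 = 44; r = 40 − 44 = -4
x=59: ŷ = -7 + 59 = 52; r = 55.4 − 52 = 3.4
x=73: ŷ = -7 + 73 = 66; r = 63.4 − 66 = -2.6
x=76: ŷ = -7 + 76 = 69; r = 74.2 − 69 = 5.2
x=101: ŷ = -7 + 101 = 94; r = 92 − 94 = -2
Signs: − + − + −
Runs: −×1, +×1, −×1, +×1, −×1 → 5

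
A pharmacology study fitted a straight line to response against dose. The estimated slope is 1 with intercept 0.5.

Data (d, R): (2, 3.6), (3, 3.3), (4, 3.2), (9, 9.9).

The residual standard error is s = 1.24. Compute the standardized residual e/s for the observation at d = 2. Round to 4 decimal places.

0.8871

R̂ = 0.5 + 2 = 2.5
e = 3.6 − 2.5 = 1.1
e/s = 1.1 / 1.24 = 0.8871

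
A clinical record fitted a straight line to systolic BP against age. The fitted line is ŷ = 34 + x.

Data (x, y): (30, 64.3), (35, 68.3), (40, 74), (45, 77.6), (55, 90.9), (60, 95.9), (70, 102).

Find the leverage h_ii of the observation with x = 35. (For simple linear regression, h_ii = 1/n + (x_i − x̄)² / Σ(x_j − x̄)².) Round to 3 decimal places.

h = 0.276

x̄ = (30 + 35 + 40 + 45 + 55 + 60 + 70)/7 = 47.8571
Σ(x − x̄)² = 318.878 + 165.306 + 61.7347 + 8.16327 + 51.0204 + 147.449 + 490.306 = 1242.86
h = 1/7 + (-12.8571)²/1242.86 = 0.142857 + 0.133005 = 0.276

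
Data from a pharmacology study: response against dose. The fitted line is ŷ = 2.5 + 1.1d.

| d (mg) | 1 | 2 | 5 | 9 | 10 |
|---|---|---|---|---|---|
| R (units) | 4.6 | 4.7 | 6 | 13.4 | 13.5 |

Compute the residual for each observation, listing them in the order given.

d=1: ŷ = 2.5 + 1.1·1 = 3.6; e = 4.6 − 3.6 = 1
d=2: ŷ = 2.5 + 1.1·2 = 4.7; e = 4.7 − 4.7 = 0
d=5: ŷ = 2.5 + 1.1·5 = 8; e = 6 − 8 = -2
d=9: ŷ = 2.5 + 1.1·9 = 12.4; e = 13.4 − 12.4 = 1
d=10: ŷ = 2.5 + 1.1·10 = 13.5; e = 13.5 − 13.5 = 0

1, 0, -2, 1, 0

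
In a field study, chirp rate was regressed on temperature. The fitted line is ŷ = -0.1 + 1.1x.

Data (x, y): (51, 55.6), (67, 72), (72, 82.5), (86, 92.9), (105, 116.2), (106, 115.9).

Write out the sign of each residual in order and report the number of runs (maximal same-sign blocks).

x=51: ŷ = -0.1 + 1.1·51 = 56; r = 55.6 − 56 = -0.4
x=67: ŷ = -0.1 + 1.1·67 = 73.6; r = 72 − 73.6 = -1.6
x=72: ŷ = -0.1 + 1.1·72 = 79.1; r = 82.5 − 79.1 = 3.4
x=86: ŷ = -0.1 + 1.1·86 = 94.5; r = 92.9 − 94.5 = -1.6
x=105: ŷ = -0.1 + 1.1·105 = 115.4; r = 116.2 − 115.4 = 0.8
x=106: ŷ = -0.1 + 1.1·106 = 116.5; r = 115.9 − 116.5 = -0.6
Signs: − − + − + −
Runs: −×2, +×1, −×1, +×1, −×1 → 5

5 runs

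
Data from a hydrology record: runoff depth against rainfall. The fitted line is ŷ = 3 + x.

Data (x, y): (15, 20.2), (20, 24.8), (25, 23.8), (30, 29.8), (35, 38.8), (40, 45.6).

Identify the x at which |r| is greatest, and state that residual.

x=15: ŷ = 3 + 15 = 18; r = 20.2 − 18 = 2.2
x=20: ŷ = 3 + 20 = 23; r = 24.8 − 23 = 1.8
x=25: ŷ = 3 + 25 = 28; r = 23.8 − 28 = -4.2
x=30: ŷ = 3 + 30 = 33; r = 29.8 − 33 = -3.2
x=35: ŷ = 3 + 35 = 38; r = 38.8 − 38 = 0.8
x=40: ŷ = 3 + 40 = 43; r = 45.6 − 43 = 2.6
Largest |r| is 4.2 at x = 25, residual -4.2.

x = 25, r = -4.2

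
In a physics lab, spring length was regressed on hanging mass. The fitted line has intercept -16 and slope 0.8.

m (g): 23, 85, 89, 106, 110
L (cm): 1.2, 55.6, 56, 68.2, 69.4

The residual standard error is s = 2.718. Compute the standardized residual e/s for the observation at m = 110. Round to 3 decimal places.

-0.957

ŷ = -16 + 0.8·110 = 72
e = 69.4 − 72 = -2.6
e/s = -2.6 / 2.718 = -0.957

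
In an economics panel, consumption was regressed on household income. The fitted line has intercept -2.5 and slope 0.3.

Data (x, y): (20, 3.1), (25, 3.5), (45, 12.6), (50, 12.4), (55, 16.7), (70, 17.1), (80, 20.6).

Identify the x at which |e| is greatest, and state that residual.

x=20: ŷ = -2.5 + 0.3·20 = 3.5; e = 3.1 − 3.5 = -0.4
x=25: ŷ = -2.5 + 0.3·25 = 5; e = 3.5 − 5 = -1.5
x=45: ŷ = -2.5 + 0.3·45 = 11; e = 12.6 − 11 = 1.6
x=50: ŷ = -2.5 + 0.3·50 = 12.5; e = 12.4 − 12.5 = -0.1
x=55: ŷ = -2.5 + 0.3·55 = 14; e = 16.7 − 14 = 2.7
x=70: ŷ = -2.5 + 0.3·70 = 18.5; e = 17.1 − 18.5 = -1.4
x=80: ŷ = -2.5 + 0.3·80 = 21.5; e = 20.6 − 21.5 = -0.9
Largest |e| is 2.7 at x = 55, residual 2.7.

x = 55, e = 2.7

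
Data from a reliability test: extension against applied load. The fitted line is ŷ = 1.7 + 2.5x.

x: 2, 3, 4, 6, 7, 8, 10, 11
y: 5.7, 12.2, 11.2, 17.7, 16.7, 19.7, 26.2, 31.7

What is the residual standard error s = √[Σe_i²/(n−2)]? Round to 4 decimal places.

x=2: ŷ = 1.7 + 2.5·2 = 6.7; e = 5.7 − 6.7 = -1
x=3: ŷ = 1.7 + 2.5·3 = 9.2; e = 12.2 − 9.2 = 3
x=4: ŷ = 1.7 + 2.5·4 = 11.7; e = 11.2 − 11.7 = -0.5
x=6: ŷ = 1.7 + 2.5·6 = 16.7; e = 17.7 − 16.7 = 1
x=7: ŷ = 1.7 + 2.5·7 = 19.2; e = 16.7 − 19.2 = -2.5
x=8: ŷ = 1.7 + 2.5·8 = 21.7; e = 19.7 − 21.7 = -2
x=10: ŷ = 1.7 + 2.5·10 = 26.7; e = 26.2 − 26.7 = -0.5
x=11: ŷ = 1.7 + 2.5·11 = 29.2; e = 31.7 − 29.2 = 2.5
SSE = 1 + 9 + 0.25 + 1 + 6.25 + 4 + 0.25 + 6.25 = 28
s = √(28/6) = √4.66667 ≈ 2.1602

s = 2.1602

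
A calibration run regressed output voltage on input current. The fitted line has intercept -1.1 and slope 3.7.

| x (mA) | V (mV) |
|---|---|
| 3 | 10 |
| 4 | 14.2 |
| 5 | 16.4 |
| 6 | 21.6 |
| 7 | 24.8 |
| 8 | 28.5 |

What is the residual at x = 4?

e = 0.5

V̂ = -1.1 + 3.7·4 = 13.7
e = 14.2 − 13.7 = 0.5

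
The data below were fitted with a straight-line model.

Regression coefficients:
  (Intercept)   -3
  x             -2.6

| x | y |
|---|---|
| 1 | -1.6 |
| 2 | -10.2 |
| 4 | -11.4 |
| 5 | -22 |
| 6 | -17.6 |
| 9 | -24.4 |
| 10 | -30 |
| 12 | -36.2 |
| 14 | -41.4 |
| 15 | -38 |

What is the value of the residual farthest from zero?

x=1: ŷ = -3 − 2.6·1 = -5.6; e = -1.6 − (-5.6) = 4
x=2: ŷ = -3 − 2.6·2 = -8.2; e = -10.2 − (-8.2) = -2
x=4: ŷ = -3 − 2.6·4 = -13.4; e = -11.4 − (-13.4) = 2
x=5: ŷ = -3 − 2.6·5 = -16; e = -22 − (-16) = -6
x=6: ŷ = -3 − 2.6·6 = -18.6; e = -17.6 − (-18.6) = 1
x=9: ŷ = -3 − 2.6·9 = -26.4; e = -24.4 − (-26.4) = 2
x=10: ŷ = -3 − 2.6·10 = -29; e = -30 − (-29) = -1
x=12: ŷ = -3 − 2.6·12 = -34.2; e = -36.2 − (-34.2) = -2
x=14: ŷ = -3 − 2.6·14 = -39.4; e = -41.4 − (-39.4) = -2
x=15: ŷ = -3 − 2.6·15 = -42; e = -38 − (-42) = 4
Largest |e| is 6 at x = 5, residual -6.

e = -6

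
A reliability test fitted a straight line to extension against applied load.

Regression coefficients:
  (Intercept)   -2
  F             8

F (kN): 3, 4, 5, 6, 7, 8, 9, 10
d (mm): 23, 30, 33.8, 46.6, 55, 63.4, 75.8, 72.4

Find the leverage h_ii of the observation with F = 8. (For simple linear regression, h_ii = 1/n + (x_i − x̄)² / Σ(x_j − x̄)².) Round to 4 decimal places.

F̄ = (3 + 4 + 5 + 6 + 7 + 8 + 9 + 10)/8 = 6.5
Σ(F − F̄)² = 12.25 + 6.25 + 2.25 + 0.25 + 0.25 + 2.25 + 6.25 + 12.25 = 42
h = 1/8 + (1.5)²/42 = 0.125 + 0.0535714 = 0.1786

h = 0.1786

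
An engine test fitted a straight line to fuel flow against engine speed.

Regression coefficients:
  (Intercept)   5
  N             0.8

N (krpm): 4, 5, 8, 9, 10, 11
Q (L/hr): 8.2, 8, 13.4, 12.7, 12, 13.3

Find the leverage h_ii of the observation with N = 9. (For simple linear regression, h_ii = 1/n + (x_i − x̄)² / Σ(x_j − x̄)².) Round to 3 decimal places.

h = 0.202

N̄ = (4 + 5 + 8 + 9 + 10 + 11)/6 = 7.83333
Σ(N − N̄)² = 14.6944 + 8.02778 + 0.0277778 + 1.36111 + 4.69444 + 10.0278 = 38.8333
h = 1/6 + (1.16667)²/38.8333 = 0.166667 + 0.0350501 = 0.202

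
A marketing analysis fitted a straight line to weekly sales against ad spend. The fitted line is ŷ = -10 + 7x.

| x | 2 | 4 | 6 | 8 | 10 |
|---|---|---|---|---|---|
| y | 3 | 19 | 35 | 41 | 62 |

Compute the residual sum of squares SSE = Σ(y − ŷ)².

SSE = 40

x=2: ŷ = -10 + 7·2 = 4; r = 3 − 4 = -1
x=4: ŷ = -10 + 7·4 = 18; r = 19 − 18 = 1
x=6: ŷ = -10 + 7·6 = 32; r = 35 − 32 = 3
x=8: ŷ = -10 + 7·8 = 46; r = 41 − 46 = -5
x=10: ŷ = -10 + 7·10 = 60; r = 62 − 60 = 2
SSE = 1 + 1 + 9 + 25 + 4 = 40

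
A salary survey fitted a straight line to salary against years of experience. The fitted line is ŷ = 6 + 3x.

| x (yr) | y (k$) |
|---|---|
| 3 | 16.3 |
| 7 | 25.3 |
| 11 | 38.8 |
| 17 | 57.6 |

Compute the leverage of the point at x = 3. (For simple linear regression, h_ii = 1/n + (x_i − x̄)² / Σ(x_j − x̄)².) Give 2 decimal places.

h = 0.64

x̄ = (3 + 7 + 11 + 17)/4 = 9.5
Σ(x − x̄)² = 42.25 + 6.25 + 2.25 + 56.25 = 107
h = 1/4 + (-6.5)²/107 = 0.25 + 0.39486 = 0.64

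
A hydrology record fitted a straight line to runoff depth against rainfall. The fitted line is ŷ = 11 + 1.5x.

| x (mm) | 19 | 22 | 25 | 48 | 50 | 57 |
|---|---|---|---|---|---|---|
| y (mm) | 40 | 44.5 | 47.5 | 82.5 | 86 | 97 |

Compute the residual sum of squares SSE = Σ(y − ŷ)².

x=19: ŷ = 11 + 1.5·19 = 39.5; r = 40 − 39.5 = 0.5
x=22: ŷ = 11 + 1.5·22 = 44; r = 44.5 − 44 = 0.5
x=25: ŷ = 11 + 1.5·25 = 48.5; r = 47.5 − 48.5 = -1
x=48: ŷ = 11 + 1.5·48 = 83; r = 82.5 − 83 = -0.5
x=50: ŷ = 11 + 1.5·50 = 86; r = 86 − 86 = 0
x=57: ŷ = 11 + 1.5·57 = 96.5; r = 97 − 96.5 = 0.5
SSE = 0.25 + 0.25 + 1 + 0.25 + 0 + 0.25 = 2

SSE = 2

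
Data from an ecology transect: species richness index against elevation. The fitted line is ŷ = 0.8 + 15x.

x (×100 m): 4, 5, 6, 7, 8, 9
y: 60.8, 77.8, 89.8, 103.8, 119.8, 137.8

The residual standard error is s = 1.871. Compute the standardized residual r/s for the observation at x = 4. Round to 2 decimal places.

0.00

ŷ = 0.8 + 15·4 = 60.8
r = 60.8 − 60.8 = 0
r/s = 0 / 1.871 = 0.00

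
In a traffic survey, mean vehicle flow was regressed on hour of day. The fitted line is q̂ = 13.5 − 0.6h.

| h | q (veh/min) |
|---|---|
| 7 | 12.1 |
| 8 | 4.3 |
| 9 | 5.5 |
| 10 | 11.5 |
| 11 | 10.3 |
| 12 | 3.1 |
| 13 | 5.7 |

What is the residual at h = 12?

q̂ = 13.5 − 0.6·12 = 6.3
e = 3.1 − 6.3 = -3.2

e = -3.2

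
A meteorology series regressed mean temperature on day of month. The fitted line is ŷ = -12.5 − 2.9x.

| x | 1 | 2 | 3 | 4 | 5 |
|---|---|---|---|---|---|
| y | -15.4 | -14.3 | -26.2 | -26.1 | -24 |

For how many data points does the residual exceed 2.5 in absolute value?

x=1: ŷ = -12.5 − 2.9·1 = -15.4; e = -15.4 − (-15.4) = 0
x=2: ŷ = -12.5 − 2.9·2 = -18.3; e = -14.3 − (-18.3) = 4
x=3: ŷ = -12.5 − 2.9·3 = -21.2; e = -26.2 − (-21.2) = -5
x=4: ŷ = -12.5 − 2.9·4 = -24.1; e = -26.1 − (-24.1) = -2
x=5: ŷ = -12.5 − 2.9·5 = -27; e = -24 − (-27) = 3
|e| > 2.5: x=2 (|e|=4), x=3 (|e|=5), x=5 (|e|=3) → 3

3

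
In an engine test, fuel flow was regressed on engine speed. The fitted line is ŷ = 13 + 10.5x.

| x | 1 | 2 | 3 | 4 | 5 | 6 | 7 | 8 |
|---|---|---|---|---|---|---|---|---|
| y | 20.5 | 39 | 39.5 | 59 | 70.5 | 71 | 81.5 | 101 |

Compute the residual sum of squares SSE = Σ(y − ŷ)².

x=1: ŷ = 13 + 10.5·1 = 23.5; e = 20.5 − 23.5 = -3
x=2: ŷ = 13 + 10.5·2 = 34; e = 39 − 34 = 5
x=3: ŷ = 13 + 10.5·3 = 44.5; e = 39.5 − 44.5 = -5
x=4: ŷ = 13 + 10.5·4 = 55; e = 59 − 55 = 4
x=5: ŷ = 13 + 10.5·5 = 65.5; e = 70.5 − 65.5 = 5
x=6: ŷ = 13 + 10.5·6 = 76; e = 71 − 76 = -5
x=7: ŷ = 13 + 10.5·7 = 86.5; e = 81.5 − 86.5 = -5
x=8: ŷ = 13 + 10.5·8 = 97; e = 101 − 97 = 4
SSE = 9 + 25 + 25 + 16 + 25 + 25 + 25 + 16 = 166

SSE = 166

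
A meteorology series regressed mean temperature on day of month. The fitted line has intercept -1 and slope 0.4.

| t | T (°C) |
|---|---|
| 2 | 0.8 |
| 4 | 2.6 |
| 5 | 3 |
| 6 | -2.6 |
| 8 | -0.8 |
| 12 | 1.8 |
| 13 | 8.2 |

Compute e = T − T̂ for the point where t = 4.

e = 2

T̂ = -1 + 0.4·4 = 0.6
e = 2.6 − 0.6 = 2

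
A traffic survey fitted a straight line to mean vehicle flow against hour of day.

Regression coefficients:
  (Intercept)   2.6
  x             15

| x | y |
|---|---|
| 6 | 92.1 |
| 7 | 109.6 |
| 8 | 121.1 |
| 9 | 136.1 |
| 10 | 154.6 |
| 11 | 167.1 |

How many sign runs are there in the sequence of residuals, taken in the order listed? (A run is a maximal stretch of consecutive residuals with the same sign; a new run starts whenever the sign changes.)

5 runs

x=6: ŷ = 2.6 + 15·6 = 92.6; e = 92.1 − 92.6 = -0.5
x=7: ŷ = 2.6 + 15·7 = 107.6; e = 109.6 − 107.6 = 2
x=8: ŷ = 2.6 + 15·8 = 122.6; e = 121.1 − 122.6 = -1.5
x=9: ŷ = 2.6 + 15·9 = 137.6; e = 136.1 − 137.6 = -1.5
x=10: ŷ = 2.6 + 15·10 = 152.6; e = 154.6 − 152.6 = 2
x=11: ŷ = 2.6 + 15·11 = 167.6; e = 167.1 − 167.6 = -0.5
Signs: − + − − + −
Runs: −×1, +×1, −×2, +×1, −×1 → 5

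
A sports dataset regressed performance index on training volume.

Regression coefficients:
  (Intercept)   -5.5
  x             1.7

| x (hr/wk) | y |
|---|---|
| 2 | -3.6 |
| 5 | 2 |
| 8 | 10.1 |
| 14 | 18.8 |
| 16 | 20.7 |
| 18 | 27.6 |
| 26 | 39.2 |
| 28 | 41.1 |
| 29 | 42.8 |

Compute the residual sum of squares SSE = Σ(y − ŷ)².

SSE = 17

x=2: ŷ = -5.5 + 1.7·2 = -2.1; r = -3.6 − (-2.1) = -1.5
x=5: ŷ = -5.5 + 1.7·5 = 3; r = 2 − 3 = -1
x=8: ŷ = -5.5 + 1.7·8 = 8.1; r = 10.1 − 8.1 = 2
x=14: ŷ = -5.5 + 1.7·14 = 18.3; r = 18.8 − 18.3 = 0.5
x=16: ŷ = -5.5 + 1.7·16 = 21.7; r = 20.7 − 21.7 = -1
x=18: ŷ = -5.5 + 1.7·18 = 25.1; r = 27.6 − 25.1 = 2.5
x=26: ŷ = -5.5 + 1.7·26 = 38.7; r = 39.2 − 38.7 = 0.5
x=28: ŷ = -5.5 + 1.7·28 = 42.1; r = 41.1 − 42.1 = -1
x=29: ŷ = -5.5 + 1.7·29 = 43.8; r = 42.8 − 43.8 = -1
SSE = 2.25 + 1 + 4 + 0.25 + 1 + 6.25 + 0.25 + 1 + 1 = 17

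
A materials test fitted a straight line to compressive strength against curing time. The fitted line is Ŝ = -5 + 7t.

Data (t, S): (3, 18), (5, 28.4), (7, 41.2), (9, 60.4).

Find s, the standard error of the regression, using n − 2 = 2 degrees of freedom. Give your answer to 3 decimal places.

s = 3.175

t=3: Ŝ = -5 + 7·3 = 16; r = 18 − 16 = 2
t=5: Ŝ = -5 + 7·5 = 30; r = 28.4 − 30 = -1.6
t=7: Ŝ = -5 + 7·7 = 44; r = 41.2 − 44 = -2.8
t=9: Ŝ = -5 + 7·9 = 58; r = 60.4 − 58 = 2.4
SSE = 4 + 2.56 + 7.84 + 5.76 = 20.16
s = √(20.16/2) = √10.08 ≈ 3.175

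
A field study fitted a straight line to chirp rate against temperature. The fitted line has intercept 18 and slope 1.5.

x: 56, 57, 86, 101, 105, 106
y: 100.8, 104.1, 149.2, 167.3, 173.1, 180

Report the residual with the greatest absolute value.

r = 3

x=56: ŷ = 18 + 1.5·56 = 102; r = 100.8 − 102 = -1.2
x=57: ŷ = 18 + 1.5·57 = 103.5; r = 104.1 − 103.5 = 0.6
x=86: ŷ = 18 + 1.5·86 = 147; r = 149.2 − 147 = 2.2
x=101: ŷ = 18 + 1.5·101 = 169.5; r = 167.3 − 169.5 = -2.2
x=105: ŷ = 18 + 1.5·105 = 175.5; r = 173.1 − 175.5 = -2.4
x=106: ŷ = 18 + 1.5·106 = 177; r = 180 − 177 = 3
Largest |r| is 3 at x = 106, residual 3.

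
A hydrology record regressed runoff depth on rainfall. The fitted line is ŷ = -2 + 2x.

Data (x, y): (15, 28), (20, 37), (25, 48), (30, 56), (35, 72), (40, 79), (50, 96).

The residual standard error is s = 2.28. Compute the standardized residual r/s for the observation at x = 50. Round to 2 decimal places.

ŷ = -2 + 2·50 = 98
r = 96 − 98 = -2
r/s = -2 / 2.28 = -0.88

-0.88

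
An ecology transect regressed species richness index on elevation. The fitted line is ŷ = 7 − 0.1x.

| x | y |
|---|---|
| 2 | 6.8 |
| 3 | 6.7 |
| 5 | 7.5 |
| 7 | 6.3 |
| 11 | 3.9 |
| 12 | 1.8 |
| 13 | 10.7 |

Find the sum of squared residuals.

SSE = 46

x=2: ŷ = 7 − 0.1·2 = 6.8; e = 6.8 − 6.8 = 0
x=3: ŷ = 7 − 0.1·3 = 6.7; e = 6.7 − 6.7 = 0
x=5: ŷ = 7 − 0.1·5 = 6.5; e = 7.5 − 6.5 = 1
x=7: ŷ = 7 − 0.1·7 = 6.3; e = 6.3 − 6.3 = 0
x=11: ŷ = 7 − 0.1·11 = 5.9; e = 3.9 − 5.9 = -2
x=12: ŷ = 7 − 0.1·12 = 5.8; e = 1.8 − 5.8 = -4
x=13: ŷ = 7 − 0.1·13 = 5.7; e = 10.7 − 5.7 = 5
SSE = 0 + 0 + 1 + 0 + 4 + 16 + 25 = 46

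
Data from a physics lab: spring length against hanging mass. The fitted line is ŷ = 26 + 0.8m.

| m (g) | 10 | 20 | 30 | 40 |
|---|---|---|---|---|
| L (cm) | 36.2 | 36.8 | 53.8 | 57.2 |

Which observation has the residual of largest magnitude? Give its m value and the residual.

m=10: ŷ = 26 + 0.8·10 = 34; r = 36.2 − 34 = 2.2
m=20: ŷ = 26 + 0.8·20 = 42; r = 36.8 − 42 = -5.2
m=30: ŷ = 26 + 0.8·30 = 50; r = 53.8 − 50 = 3.8
m=40: ŷ = 26 + 0.8·40 = 58; r = 57.2 − 58 = -0.8
Largest |r| is 5.2 at m = 20, residual -5.2.

m = 20, r = -5.2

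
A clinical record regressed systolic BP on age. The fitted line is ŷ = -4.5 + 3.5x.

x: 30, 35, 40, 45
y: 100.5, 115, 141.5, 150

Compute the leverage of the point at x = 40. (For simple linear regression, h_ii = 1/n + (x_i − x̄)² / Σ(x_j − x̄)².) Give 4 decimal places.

h = 0.3000

x̄ = (30 + 35 + 40 + 45)/4 = 37.5
Σ(x − x̄)² = 56.25 + 6.25 + 6.25 + 56.25 = 125
h = 1/4 + (2.5)²/125 = 0.25 + 0.05 = 0.3000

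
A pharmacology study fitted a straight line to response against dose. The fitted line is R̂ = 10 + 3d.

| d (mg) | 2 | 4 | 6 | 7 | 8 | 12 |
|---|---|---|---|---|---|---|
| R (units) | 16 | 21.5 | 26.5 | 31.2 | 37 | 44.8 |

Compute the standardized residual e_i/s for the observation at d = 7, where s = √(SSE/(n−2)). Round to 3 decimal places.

0.111

d=2: R̂ = 10 + 3·2 = 16; e = 16 − 16 = 0
d=4: R̂ = 10 + 3·4 = 22; e = 21.5 − 22 = -0.5
d=6: R̂ = 10 + 3·6 = 28; e = 26.5 − 28 = -1.5
d=7: R̂ = 10 + 3·7 = 31; e = 31.2 − 31 = 0.2
d=8: R̂ = 10 + 3·8 = 34; e = 37 − 34 = 3
d=12: R̂ = 10 + 3·12 = 46; e = 44.8 − 46 = -1.2
SSE = 0 + 0.25 + 2.25 + 0.04 + 9 + 1.44 = 12.98
s = √(12.98/4) = 1.80139
e/s = 0.2 / 1.80139 = 0.111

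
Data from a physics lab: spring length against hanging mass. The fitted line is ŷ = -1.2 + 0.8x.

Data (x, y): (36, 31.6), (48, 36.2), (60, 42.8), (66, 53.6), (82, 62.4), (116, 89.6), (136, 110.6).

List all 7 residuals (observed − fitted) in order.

4, -1, -4, 2, -2, -2, 3

x=36: ŷ = -1.2 + 0.8·36 = 27.6; r = 31.6 − 27.6 = 4
x=48: ŷ = -1.2 + 0.8·48 = 37.2; r = 36.2 − 37.2 = -1
x=60: ŷ = -1.2 + 0.8·60 = 46.8; r = 42.8 − 46.8 = -4
x=66: ŷ = -1.2 + 0.8·66 = 51.6; r = 53.6 − 51.6 = 2
x=82: ŷ = -1.2 + 0.8·82 = 64.4; r = 62.4 − 64.4 = -2
x=116: ŷ = -1.2 + 0.8·116 = 91.6; r = 89.6 − 91.6 = -2
x=136: ŷ = -1.2 + 0.8·136 = 107.6; r = 110.6 − 107.6 = 3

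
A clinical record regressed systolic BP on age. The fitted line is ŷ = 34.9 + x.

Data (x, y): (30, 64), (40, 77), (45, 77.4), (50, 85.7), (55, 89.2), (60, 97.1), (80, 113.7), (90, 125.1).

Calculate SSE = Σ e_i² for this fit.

SSE = 18.92

x=30: ŷ = 34.9 + 30 = 64.9; e = 64 − 64.9 = -0.9
x=40: ŷ = 34.9 + 40 = 74.9; e = 77 − 74.9 = 2.1
x=45: ŷ = 34.9 + 45 = 79.9; e = 77.4 − 79.9 = -2.5
x=50: ŷ = 34.9 + 50 = 84.9; e = 85.7 − 84.9 = 0.8
x=55: ŷ = 34.9 + 55 = 89.9; e = 89.2 − 89.9 = -0.7
x=60: ŷ = 34.9 + 60 = 94.9; e = 97.1 − 94.9 = 2.2
x=80: ŷ = 34.9 + 80 = 114.9; e = 113.7 − 114.9 = -1.2
x=90: ŷ = 34.9 + 90 = 124.9; e = 125.1 − 124.9 = 0.2
SSE = 0.81 + 4.41 + 6.25 + 0.64 + 0.49 + 4.84 + 1.44 + 0.04 = 18.92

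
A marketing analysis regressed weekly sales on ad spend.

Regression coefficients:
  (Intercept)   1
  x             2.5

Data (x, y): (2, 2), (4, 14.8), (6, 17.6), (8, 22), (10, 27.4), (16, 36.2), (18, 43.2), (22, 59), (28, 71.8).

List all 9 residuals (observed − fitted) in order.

-4, 3.8, 1.6, 1, 1.4, -4.8, -2.8, 3, 0.8

x=2: ŷ = 1 + 2.5·2 = 6; e = 2 − 6 = -4
x=4: ŷ = 1 + 2.5·4 = 11; e = 14.8 − 11 = 3.8
x=6: ŷ = 1 + 2.5·6 = 16; e = 17.6 − 16 = 1.6
x=8: ŷ = 1 + 2.5·8 = 21; e = 22 − 21 = 1
x=10: ŷ = 1 + 2.5·10 = 26; e = 27.4 − 26 = 1.4
x=16: ŷ = 1 + 2.5·16 = 41; e = 36.2 − 41 = -4.8
x=18: ŷ = 1 + 2.5·18 = 46; e = 43.2 − 46 = -2.8
x=22: ŷ = 1 + 2.5·22 = 56; e = 59 − 56 = 3
x=28: ŷ = 1 + 2.5·28 = 71; e = 71.8 − 71 = 0.8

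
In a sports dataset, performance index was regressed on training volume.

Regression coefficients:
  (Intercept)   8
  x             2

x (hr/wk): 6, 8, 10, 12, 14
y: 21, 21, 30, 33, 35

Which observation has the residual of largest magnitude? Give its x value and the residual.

x = 8, r = -3

x=6: ŷ = 8 + 2·6 = 20; r = 21 − 20 = 1
x=8: ŷ = 8 + 2·8 = 24; r = 21 − 24 = -3
x=10: ŷ = 8 + 2·10 = 28; r = 30 − 28 = 2
x=12: ŷ = 8 + 2·12 = 32; r = 33 − 32 = 1
x=14: ŷ = 8 + 2·14 = 36; r = 35 − 36 = -1
Largest |r| is 3 at x = 8, residual -3.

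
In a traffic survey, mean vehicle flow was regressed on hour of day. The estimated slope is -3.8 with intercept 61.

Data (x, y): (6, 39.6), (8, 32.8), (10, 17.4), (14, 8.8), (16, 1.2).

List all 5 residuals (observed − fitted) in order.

x=6: ŷ = 61 − 3.8·6 = 38.2; e = 39.6 − 38.2 = 1.4
x=8: ŷ = 61 − 3.8·8 = 30.6; e = 32.8 − 30.6 = 2.2
x=10: ŷ = 61 − 3.8·10 = 23; e = 17.4 − 23 = -5.6
x=14: ŷ = 61 − 3.8·14 = 7.8; e = 8.8 − 7.8 = 1
x=16: ŷ = 61 − 3.8·16 = 0.2; e = 1.2 − 0.2 = 1

1.4, 2.2, -5.6, 1, 1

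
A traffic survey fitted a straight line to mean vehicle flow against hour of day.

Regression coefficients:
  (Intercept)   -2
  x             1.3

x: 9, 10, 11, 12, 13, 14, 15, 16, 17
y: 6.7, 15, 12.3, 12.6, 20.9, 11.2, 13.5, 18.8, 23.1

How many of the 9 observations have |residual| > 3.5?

x=9: ŷ = -2 + 1.3·9 = 9.7; r = 6.7 − 9.7 = -3
x=10: ŷ = -2 + 1.3·10 = 11; r = 15 − 11 = 4
x=11: ŷ = -2 + 1.3·11 = 12.3; r = 12.3 − 12.3 = 0
x=12: ŷ = -2 + 1.3·12 = 13.6; r = 12.6 − 13.6 = -1
x=13: ŷ = -2 + 1.3·13 = 14.9; r = 20.9 − 14.9 = 6
x=14: ŷ = -2 + 1.3·14 = 16.2; r = 11.2 − 16.2 = -5
x=15: ŷ = -2 + 1.3·15 = 17.5; r = 13.5 − 17.5 = -4
x=16: ŷ = -2 + 1.3·16 = 18.8; r = 18.8 − 18.8 = 0
x=17: ŷ = -2 + 1.3·17 = 20.1; r = 23.1 − 20.1 = 3
|r| > 3.5: x=10 (|r|=4), x=13 (|r|=6), x=14 (|r|=5), x=15 (|r|=4) → 4

4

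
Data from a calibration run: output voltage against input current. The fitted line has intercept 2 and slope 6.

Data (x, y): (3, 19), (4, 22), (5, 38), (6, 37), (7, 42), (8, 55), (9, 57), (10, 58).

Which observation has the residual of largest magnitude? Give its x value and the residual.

x=3: ŷ = 2 + 6·3 = 20; e = 19 − 20 = -1
x=4: ŷ = 2 + 6·4 = 26; e = 22 − 26 = -4
x=5: ŷ = 2 + 6·5 = 32; e = 38 − 32 = 6
x=6: ŷ = 2 + 6·6 = 38; e = 37 − 38 = -1
x=7: ŷ = 2 + 6·7 = 44; e = 42 − 44 = -2
x=8: ŷ = 2 + 6·8 = 50; e = 55 − 50 = 5
x=9: ŷ = 2 + 6·9 = 56; e = 57 − 56 = 1
x=10: ŷ = 2 + 6·10 = 62; e = 58 − 62 = -4
Largest |e| is 6 at x = 5, residual 6.

x = 5, e = 6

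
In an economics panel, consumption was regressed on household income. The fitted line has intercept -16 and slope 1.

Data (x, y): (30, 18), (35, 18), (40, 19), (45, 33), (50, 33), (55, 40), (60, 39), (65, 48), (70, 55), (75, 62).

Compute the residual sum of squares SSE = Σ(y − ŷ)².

SSE = 96

x=30: ŷ = -16 + 30 = 14; e = 18 − 14 = 4
x=35: ŷ = -16 + 35 = 19; e = 18 − 19 = -1
x=40: ŷ = -16 + 40 = 24; e = 19 − 24 = -5
x=45: ŷ = -16 + 45 = 29; e = 33 − 29 = 4
x=50: ŷ = -16 + 50 = 34; e = 33 − 34 = -1
x=55: ŷ = -16 + 55 = 39; e = 40 − 39 = 1
x=60: ŷ = -16 + 60 = 44; e = 39 − 44 = -5
x=65: ŷ = -16 + 65 = 49; e = 48 − 49 = -1
x=70: ŷ = -16 + 70 = 54; e = 55 − 54 = 1
x=75: ŷ = -16 + 75 = 59; e = 62 − 59 = 3
SSE = 16 + 1 + 25 + 16 + 1 + 1 + 25 + 1 + 1 + 9 = 96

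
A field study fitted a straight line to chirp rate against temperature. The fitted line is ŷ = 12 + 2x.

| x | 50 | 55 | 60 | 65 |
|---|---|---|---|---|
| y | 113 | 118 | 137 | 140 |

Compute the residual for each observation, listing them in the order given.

x=50: ŷ = 12 + 2·50 = 112; e = 113 − 112 = 1
x=55: ŷ = 12 + 2·55 = 122; e = 118 − 122 = -4
x=60: ŷ = 12 + 2·60 = 132; e = 137 − 132 = 5
x=65: ŷ = 12 + 2·65 = 142; e = 140 − 142 = -2

1, -4, 5, -2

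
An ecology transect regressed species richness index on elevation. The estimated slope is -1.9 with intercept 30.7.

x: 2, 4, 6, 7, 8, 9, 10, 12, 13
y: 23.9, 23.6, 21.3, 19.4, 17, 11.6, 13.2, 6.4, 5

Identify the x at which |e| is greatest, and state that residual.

x=2: ŷ = 30.7 − 1.9·2 = 26.9; e = 23.9 − 26.9 = -3
x=4: ŷ = 30.7 − 1.9·4 = 23.1; e = 23.6 − 23.1 = 0.5
x=6: ŷ = 30.7 − 1.9·6 = 19.3; e = 21.3 − 19.3 = 2
x=7: ŷ = 30.7 − 1.9·7 = 17.4; e = 19.4 − 17.4 = 2
x=8: ŷ = 30.7 − 1.9·8 = 15.5; e = 17 − 15.5 = 1.5
x=9: ŷ = 30.7 − 1.9·9 = 13.6; e = 11.6 − 13.6 = -2
x=10: ŷ = 30.7 − 1.9·10 = 11.7; e = 13.2 − 11.7 = 1.5
x=12: ŷ = 30.7 − 1.9·12 = 7.9; e = 6.4 − 7.9 = -1.5
x=13: ŷ = 30.7 − 1.9·13 = 6; e = 5 − 6 = -1
Largest |e| is 3 at x = 2, residual -3.

x = 2, e = -3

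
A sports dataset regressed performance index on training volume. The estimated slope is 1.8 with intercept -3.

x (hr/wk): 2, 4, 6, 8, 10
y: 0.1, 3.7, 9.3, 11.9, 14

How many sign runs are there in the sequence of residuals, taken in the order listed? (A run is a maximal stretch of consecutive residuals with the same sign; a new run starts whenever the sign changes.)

3 runs

x=2: ŷ = -3 + 1.8·2 = 0.6; r = 0.1 − 0.6 = -0.5
x=4: ŷ = -3 + 1.8·4 = 4.2; r = 3.7 − 4.2 = -0.5
x=6: ŷ = -3 + 1.8·6 = 7.8; r = 9.3 − 7.8 = 1.5
x=8: ŷ = -3 + 1.8·8 = 11.4; r = 11.9 − 11.4 = 0.5
x=10: ŷ = -3 + 1.8·10 = 15; r = 14 − 15 = -1
Signs: − − + + −
Runs: −×2, +×2, −×1 → 3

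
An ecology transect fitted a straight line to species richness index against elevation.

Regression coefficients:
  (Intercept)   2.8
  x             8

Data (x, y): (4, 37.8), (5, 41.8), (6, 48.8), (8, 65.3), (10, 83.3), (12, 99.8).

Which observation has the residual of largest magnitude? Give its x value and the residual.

x = 4, e = 3

x=4: ŷ = 2.8 + 8·4 = 34.8; e = 37.8 − 34.8 = 3
x=5: ŷ = 2.8 + 8·5 = 42.8; e = 41.8 − 42.8 = -1
x=6: ŷ = 2.8 + 8·6 = 50.8; e = 48.8 − 50.8 = -2
x=8: ŷ = 2.8 + 8·8 = 66.8; e = 65.3 − 66.8 = -1.5
x=10: ŷ = 2.8 + 8·10 = 82.8; e = 83.3 − 82.8 = 0.5
x=12: ŷ = 2.8 + 8·12 = 98.8; e = 99.8 − 98.8 = 1
Largest |e| is 3 at x = 4, residual 3.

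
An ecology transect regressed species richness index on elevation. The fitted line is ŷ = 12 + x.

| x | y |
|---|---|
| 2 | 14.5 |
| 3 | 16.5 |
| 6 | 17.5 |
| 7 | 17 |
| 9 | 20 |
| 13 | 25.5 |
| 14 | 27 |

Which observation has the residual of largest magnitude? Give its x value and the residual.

x = 7, e = -2

x=2: ŷ = 12 + 2 = 14; e = 14.5 − 14 = 0.5
x=3: ŷ = 12 + 3 = 15; e = 16.5 − 15 = 1.5
x=6: ŷ = 12 + 6 = 18; e = 17.5 − 18 = -0.5
x=7: ŷ = 12 + 7 = 19; e = 17 − 19 = -2
x=9: ŷ = 12 + 9 = 21; e = 20 − 21 = -1
x=13: ŷ = 12 + 13 = 25; e = 25.5 − 25 = 0.5
x=14: ŷ = 12 + 14 = 26; e = 27 − 26 = 1
Largest |e| is 2 at x = 7, residual -2.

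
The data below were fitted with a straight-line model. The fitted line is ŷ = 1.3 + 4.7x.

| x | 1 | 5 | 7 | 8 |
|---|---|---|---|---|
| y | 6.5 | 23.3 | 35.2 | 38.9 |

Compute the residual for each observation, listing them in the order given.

x=1: ŷ = 1.3 + 4.7·1 = 6; r = 6.5 − 6 = 0.5
x=5: ŷ = 1.3 + 4.7·5 = 24.8; r = 23.3 − 24.8 = -1.5
x=7: ŷ = 1.3 + 4.7·7 = 34.2; r = 35.2 − 34.2 = 1
x=8: ŷ = 1.3 + 4.7·8 = 38.9; r = 38.9 − 38.9 = 0

0.5, -1.5, 1, 0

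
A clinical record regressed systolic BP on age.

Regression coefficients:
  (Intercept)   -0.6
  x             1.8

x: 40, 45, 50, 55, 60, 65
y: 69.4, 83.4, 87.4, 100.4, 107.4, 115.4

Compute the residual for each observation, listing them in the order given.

-2, 3, -2, 2, 0, -1

x=40: ŷ = -0.6 + 1.8·40 = 71.4; e = 69.4 − 71.4 = -2
x=45: ŷ = -0.6 + 1.8·45 = 80.4; e = 83.4 − 80.4 = 3
x=50: ŷ = -0.6 + 1.8·50 = 89.4; e = 87.4 − 89.4 = -2
x=55: ŷ = -0.6 + 1.8·55 = 98.4; e = 100.4 − 98.4 = 2
x=60: ŷ = -0.6 + 1.8·60 = 107.4; e = 107.4 − 107.4 = 0
x=65: ŷ = -0.6 + 1.8·65 = 116.4; e = 115.4 − 116.4 = -1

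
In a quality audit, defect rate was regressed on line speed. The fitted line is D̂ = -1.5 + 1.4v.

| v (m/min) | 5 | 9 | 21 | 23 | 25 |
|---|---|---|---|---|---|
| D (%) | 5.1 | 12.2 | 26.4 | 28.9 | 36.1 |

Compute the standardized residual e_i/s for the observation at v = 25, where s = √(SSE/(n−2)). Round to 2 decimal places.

1.22

v=5: D̂ = -1.5 + 1.4·5 = 5.5; e = 5.1 − 5.5 = -0.4
v=9: D̂ = -1.5 + 1.4·9 = 11.1; e = 12.2 − 11.1 = 1.1
v=21: D̂ = -1.5 + 1.4·21 = 27.9; e = 26.4 − 27.9 = -1.5
v=23: D̂ = -1.5 + 1.4·23 = 30.7; e = 28.9 − 30.7 = -1.8
v=25: D̂ = -1.5 + 1.4·25 = 33.5; e = 36.1 − 33.5 = 2.6
SSE = 0.16 + 1.21 + 2.25 + 3.24 + 6.76 = 13.62
s = √(13.62/3) = 2.13073
e/s = 2.6 / 2.13073 = 1.22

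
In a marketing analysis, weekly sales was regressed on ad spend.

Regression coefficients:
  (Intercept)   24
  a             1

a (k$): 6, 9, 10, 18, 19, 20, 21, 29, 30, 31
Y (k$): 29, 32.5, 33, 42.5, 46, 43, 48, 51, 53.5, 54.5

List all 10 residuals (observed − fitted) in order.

-1, -0.5, -1, 0.5, 3, -1, 3, -2, -0.5, -0.5

a=6: ŷ = 24 + 6 = 30; e = 29 − 30 = -1
a=9: ŷ = 24 + 9 = 33; e = 32.5 − 33 = -0.5
a=10: ŷ = 24 + 10 = 34; e = 33 − 34 = -1
a=18: ŷ = 24 + 18 = 42; e = 42.5 − 42 = 0.5
a=19: ŷ = 24 + 19 = 43; e = 46 − 43 = 3
a=20: ŷ = 24 + 20 = 44; e = 43 − 44 = -1
a=21: ŷ = 24 + 21 = 45; e = 48 − 45 = 3
a=29: ŷ = 24 + 29 = 53; e = 51 − 53 = -2
a=30: ŷ = 24 + 30 = 54; e = 53.5 − 54 = -0.5
a=31: ŷ = 24 + 31 = 55; e = 54.5 − 55 = -0.5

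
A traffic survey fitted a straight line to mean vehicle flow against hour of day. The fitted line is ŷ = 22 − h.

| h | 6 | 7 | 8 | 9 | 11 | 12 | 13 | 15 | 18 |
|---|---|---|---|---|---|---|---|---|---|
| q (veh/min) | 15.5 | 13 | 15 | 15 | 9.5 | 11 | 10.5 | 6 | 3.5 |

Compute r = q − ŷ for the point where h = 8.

r = 1

ŷ = 22 − 8 = 14
r = 15 − 14 = 1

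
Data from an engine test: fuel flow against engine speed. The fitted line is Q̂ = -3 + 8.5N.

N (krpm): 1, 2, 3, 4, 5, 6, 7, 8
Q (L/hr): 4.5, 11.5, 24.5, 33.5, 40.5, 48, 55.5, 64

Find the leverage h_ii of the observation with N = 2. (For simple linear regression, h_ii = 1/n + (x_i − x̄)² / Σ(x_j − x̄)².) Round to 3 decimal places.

N̄ = (1 + 2 + 3 + 4 + 5 + 6 + 7 + 8)/8 = 4.5
Σ(N − N̄)² = 12.25 + 6.25 + 2.25 + 0.25 + 0.25 + 2.25 + 6.25 + 12.25 = 42
h = 1/8 + (-2.5)²/42 = 0.125 + 0.14881 = 0.274

h = 0.274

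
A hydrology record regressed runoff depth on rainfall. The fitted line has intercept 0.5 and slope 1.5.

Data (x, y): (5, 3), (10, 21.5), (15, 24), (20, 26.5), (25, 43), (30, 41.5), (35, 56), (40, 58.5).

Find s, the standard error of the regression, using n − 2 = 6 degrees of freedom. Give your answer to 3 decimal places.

s = 4.690

x=5: ŷ = 0.5 + 1.5·5 = 8; e = 3 − 8 = -5
x=10: ŷ = 0.5 + 1.5·10 = 15.5; e = 21.5 − 15.5 = 6
x=15: ŷ = 0.5 + 1.5·15 = 23; e = 24 − 23 = 1
x=20: ŷ = 0.5 + 1.5·20 = 30.5; e = 26.5 − 30.5 = -4
x=25: ŷ = 0.5 + 1.5·25 = 38; e = 43 − 38 = 5
x=30: ŷ = 0.5 + 1.5·30 = 45.5; e = 41.5 − 45.5 = -4
x=35: ŷ = 0.5 + 1.5·35 = 53; e = 56 − 53 = 3
x=40: ŷ = 0.5 + 1.5·40 = 60.5; e = 58.5 − 60.5 = -2
SSE = 25 + 36 + 1 + 16 + 25 + 16 + 9 + 4 = 132
s = √(132/6) = √22 ≈ 4.690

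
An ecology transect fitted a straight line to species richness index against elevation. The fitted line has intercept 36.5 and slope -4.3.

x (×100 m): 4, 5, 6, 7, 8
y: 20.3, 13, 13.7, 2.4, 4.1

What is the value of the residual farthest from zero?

r = -4

x=4: ŷ = 36.5 − 4.3·4 = 19.3; r = 20.3 − 19.3 = 1
x=5: ŷ = 36.5 − 4.3·5 = 15; r = 13 − 15 = -2
x=6: ŷ = 36.5 − 4.3·6 = 10.7; r = 13.7 − 10.7 = 3
x=7: ŷ = 36.5 − 4.3·7 = 6.4; r = 2.4 − 6.4 = -4
x=8: ŷ = 36.5 − 4.3·8 = 2.1; r = 4.1 − 2.1 = 2
Largest |r| is 4 at x = 7, residual -4.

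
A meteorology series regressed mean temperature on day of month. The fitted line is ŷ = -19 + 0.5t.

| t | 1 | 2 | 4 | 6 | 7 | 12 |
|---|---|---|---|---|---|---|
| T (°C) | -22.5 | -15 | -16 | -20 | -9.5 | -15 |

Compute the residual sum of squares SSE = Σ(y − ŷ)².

SSE = 82

t=1: ŷ = -19 + 0.5·1 = -18.5; r = -22.5 − (-18.5) = -4
t=2: ŷ = -19 + 0.5·2 = -18; r = -15 − (-18) = 3
t=4: ŷ = -19 + 0.5·4 = -17; r = -16 − (-17) = 1
t=6: ŷ = -19 + 0.5·6 = -16; r = -20 − (-16) = -4
t=7: ŷ = -19 + 0.5·7 = -15.5; r = -9.5 − (-15.5) = 6
t=12: ŷ = -19 + 0.5·12 = -13; r = -15 − (-13) = -2
SSE = 16 + 9 + 1 + 16 + 36 + 4 = 82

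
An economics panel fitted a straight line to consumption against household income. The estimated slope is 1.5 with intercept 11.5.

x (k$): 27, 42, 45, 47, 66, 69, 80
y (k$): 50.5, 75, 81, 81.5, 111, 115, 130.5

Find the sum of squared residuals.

x=27: ŷ = 11.5 + 1.5·27 = 52; r = 50.5 − 52 = -1.5
x=42: ŷ = 11.5 + 1.5·42 = 74.5; r = 75 − 74.5 = 0.5
x=45: ŷ = 11.5 + 1.5·45 = 79; r = 81 − 79 = 2
x=47: ŷ = 11.5 + 1.5·47 = 82; r = 81.5 − 82 = -0.5
x=66: ŷ = 11.5 + 1.5·66 = 110.5; r = 111 − 110.5 = 0.5
x=69: ŷ = 11.5 + 1.5·69 = 115; r = 115 − 115 = 0
x=80: ŷ = 11.5 + 1.5·80 = 131.5; r = 130.5 − 131.5 = -1
SSE = 2.25 + 0.25 + 4 + 0.25 + 0.25 + 0 + 1 = 8

SSE = 8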